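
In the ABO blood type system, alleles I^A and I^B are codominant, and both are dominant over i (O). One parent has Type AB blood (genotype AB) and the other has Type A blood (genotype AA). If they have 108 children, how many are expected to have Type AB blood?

Cross: AB × AA
Possible offspring genotypes: 2 AA, 2 AB
Blood type counts: 2 Type A, 2 Type AB
Probability of Type AB: 2/4 = 1/2
Expected count = 1/2 × 108 = 54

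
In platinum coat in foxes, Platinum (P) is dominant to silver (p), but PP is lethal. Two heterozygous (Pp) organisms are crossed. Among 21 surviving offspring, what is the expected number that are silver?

Cross: Pp × Pp
Punnett square offspring (before lethality): 1 PP, 2 Pp, 1 pp
The PP genotype is lethal (embryos die); surviving offspring: 2 Pp, 1 pp
silver: 1 out of 3 → fraction 1/3
Expected count = 1/3 × 21 = 7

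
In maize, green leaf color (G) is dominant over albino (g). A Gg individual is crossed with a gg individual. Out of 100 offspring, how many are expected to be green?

Punnett square for Gg × gg:
Offspring genotypes: 2 Gg, 2 gg
green: 2, albino: 2
green: 2 out of 4 → fraction 1/2
Expected count = 1/2 × 100 = 50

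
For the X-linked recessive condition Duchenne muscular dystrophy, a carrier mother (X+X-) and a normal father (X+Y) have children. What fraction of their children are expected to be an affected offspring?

Cross: X+X- × X+Y
Offspring: 1 X+X+, 1 X+Y, 1 X+X-, 1 X-Y
Probability of an affected offspring: 1/4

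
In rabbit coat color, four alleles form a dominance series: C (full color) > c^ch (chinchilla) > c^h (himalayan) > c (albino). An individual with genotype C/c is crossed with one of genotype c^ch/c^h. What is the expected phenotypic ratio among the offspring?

Cross: C/c × c^ch/c^h
Allele dominance: C > c^ch > c^h > c
Offspring genotypes: 1 C/c^ch, 1 C/c^h, 1 c^ch/c, 1 c^h/c
Phenotype counts: 2 full color, 1 chinchilla, 1 himalayan
Ratio: 2 full color : 1 chinchilla : 1 himalayan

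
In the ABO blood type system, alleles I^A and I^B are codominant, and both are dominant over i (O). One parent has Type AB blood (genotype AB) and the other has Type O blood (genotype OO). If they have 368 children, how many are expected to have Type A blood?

Cross: AB × OO
Possible offspring genotypes: 2 AO, 2 BO
Blood type counts: 2 Type A, 2 Type B
Probability of Type A: 2/4 = 1/2
Expected count = 1/2 × 368 = 184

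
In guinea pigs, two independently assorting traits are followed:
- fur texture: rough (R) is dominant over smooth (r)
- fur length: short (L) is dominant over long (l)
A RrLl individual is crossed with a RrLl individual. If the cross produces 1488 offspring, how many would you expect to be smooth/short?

Dihybrid cross RrLl × RrLl — consider each gene separately:
fur texture: Rr × Rr → 1 RR, 2 Rr, 1 rr → 3 R_ : 1 rr (out of 4)
fur length: Ll × Ll → 1 LL, 2 Ll, 1 ll → 3 L_ : 1 ll (out of 4)
Combine (counts out of 4 × 4 = 16): rough/short (R_L_) = 3×3 = 9; rough/long (R_ll) = 3×1 = 3; smooth/short (rrL_) = 1×3 = 3; smooth/long (rrll) = 1×1 = 1
Phenotype counts (out of 16): 9 rough/short, 3 rough/long, 3 smooth/short, 1 smooth/long
smooth/short: 3 out of 16 → fraction 3/16
Expected count = 3/16 × 1488 = 279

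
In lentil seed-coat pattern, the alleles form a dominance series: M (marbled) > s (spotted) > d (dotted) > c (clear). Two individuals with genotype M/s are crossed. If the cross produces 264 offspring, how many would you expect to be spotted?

Cross: M/s × M/s
Allele dominance: M > s > d > c
Offspring genotypes: 1 M/M, 2 M/s, 1 s/s
Phenotype counts: 3 marbled, 1 spotted
spotted: 1 out of 4 → fraction 1/4
Expected count = 1/4 × 264 = 66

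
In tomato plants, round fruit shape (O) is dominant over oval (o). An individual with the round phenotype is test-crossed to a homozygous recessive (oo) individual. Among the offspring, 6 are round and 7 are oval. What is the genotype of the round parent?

Test cross: ? × oo
Offspring: 6 round, 7 oval — approximately 1:1.
A 1:1 ratio in a test cross indicates the unknown parent is heterozygous (Oo).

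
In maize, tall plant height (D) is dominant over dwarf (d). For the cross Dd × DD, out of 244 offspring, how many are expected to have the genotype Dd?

Punnett square for Dd × DD:
Offspring genotypes: 2 DD, 2 Dd
Total offspring: 4
Count with target: 2
Probability: 2/4 = 1/2
Expected count = 1/2 × 244 = 122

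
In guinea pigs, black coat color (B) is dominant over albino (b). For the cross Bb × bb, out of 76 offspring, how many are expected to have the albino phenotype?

Punnett square for Bb × bb:
Offspring genotypes: 2 Bb, 2 bb
Total offspring: 4
Count with target: 2
Probability: 2/4 = 1/2
Expected count = 1/2 × 76 = 38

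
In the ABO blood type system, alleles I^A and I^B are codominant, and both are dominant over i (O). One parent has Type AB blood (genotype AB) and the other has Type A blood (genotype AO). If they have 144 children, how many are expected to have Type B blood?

Cross: AB × AO
Possible offspring genotypes: 1 AA, 1 AO, 1 AB, 1 BO
Blood type counts: 2 Type A, 1 Type AB, 1 Type B
Probability of Type B: 1/4
Expected count = 1/4 × 144 = 36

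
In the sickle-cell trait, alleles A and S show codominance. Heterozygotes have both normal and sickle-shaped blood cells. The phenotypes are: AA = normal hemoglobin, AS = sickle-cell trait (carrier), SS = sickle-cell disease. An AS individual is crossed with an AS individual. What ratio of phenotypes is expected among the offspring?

Punnett square for AS × AS:
Offspring genotypes: 1 AA, 2 AS, 1 SS
Phenotype counts: 1 normal hemoglobin, 2 sickle-cell trait (carrier), 1 sickle-cell disease
Ratio: 1 normal hemoglobin : 2 sickle-cell trait (carrier) : 1 sickle-cell disease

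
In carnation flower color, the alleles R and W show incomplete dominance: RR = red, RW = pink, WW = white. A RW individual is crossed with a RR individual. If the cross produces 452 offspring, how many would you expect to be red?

Punnett square for RW × RR:
Offspring genotypes: 2 RR, 2 RW
Phenotype counts: 2 red, 2 pink
red: 2 out of 4 → fraction 1/2
Expected count = 1/2 × 452 = 226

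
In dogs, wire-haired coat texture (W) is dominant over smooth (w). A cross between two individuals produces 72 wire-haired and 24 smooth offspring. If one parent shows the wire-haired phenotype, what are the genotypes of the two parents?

Observed offspring: 72 wire-haired, 24 smooth
The observed ratio simplifies to 3:1. Smooth (ww) offspring appear, so each parent must contribute one w allele. The parent stated to show wire-haired carries W, so it is Ww. The other parent is then either Ww or ww: Ww × ww would give a 1:1 split, whereas Ww × Ww gives 3:1 — matching the data. So both parents are heterozygous (Ww × Ww).
Parent genotypes: Ww × Ww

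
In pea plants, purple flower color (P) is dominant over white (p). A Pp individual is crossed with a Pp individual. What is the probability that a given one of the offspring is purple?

Punnett square for Pp × Pp:
Offspring genotypes: 1 PP, 2 Pp, 1 pp
purple: 3, white: 1
purple: 3 out of 4
Probability: 3/4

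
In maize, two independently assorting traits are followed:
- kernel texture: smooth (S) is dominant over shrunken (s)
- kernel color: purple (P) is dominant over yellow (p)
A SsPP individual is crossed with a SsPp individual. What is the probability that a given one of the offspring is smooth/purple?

Dihybrid cross SsPP × SsPp — consider each gene separately:
kernel texture: Ss × Ss → 1 SS, 2 Ss, 1 ss → 3 S_ : 1 ss (out of 4)
kernel color: PP × Pp → 2 PP, 2 Pp → 4 P_ (out of 4)
Combine (counts out of 4 × 4 = 16): smooth/purple (S_P_) = 3×4 = 12; shrunken/purple (ssP_) = 1×4 = 4
Phenotype counts (out of 16): 12 smooth/purple, 4 shrunken/purple
smooth/purple: 12 out of 16
Probability: 12/16 = 3/4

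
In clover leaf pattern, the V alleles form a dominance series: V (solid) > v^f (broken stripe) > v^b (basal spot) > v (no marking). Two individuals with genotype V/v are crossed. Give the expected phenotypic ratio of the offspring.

Cross: V/v × V/v
Allele dominance: V > v^f > v^b > v
Offspring genotypes: 1 V/V, 2 V/v, 1 v/v
Phenotype counts: 3 solid, 1 unmarked
Ratio: 3 solid : 1 unmarked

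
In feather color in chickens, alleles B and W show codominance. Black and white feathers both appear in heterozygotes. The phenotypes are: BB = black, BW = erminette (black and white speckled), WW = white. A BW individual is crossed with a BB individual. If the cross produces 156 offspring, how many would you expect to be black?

Punnett square for BW × BB:
Offspring genotypes: 2 BB, 2 BW
Phenotype counts: 2 black, 2 erminette (black and white speckled)
black: 2 out of 4 → fraction 1/2
Expected count = 1/2 × 156 = 78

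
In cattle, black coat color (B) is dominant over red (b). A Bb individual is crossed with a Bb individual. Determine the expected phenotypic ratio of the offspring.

Punnett square for Bb × Bb:
Offspring genotypes: 1 BB, 2 Bb, 1 bb
black: 3, red: 1
Ratio: 3:1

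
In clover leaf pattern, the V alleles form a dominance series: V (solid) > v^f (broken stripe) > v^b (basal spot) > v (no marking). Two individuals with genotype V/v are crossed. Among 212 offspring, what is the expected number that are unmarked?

Cross: V/v × V/v
Allele dominance: V > v^f > v^b > v
Offspring genotypes: 1 V/V, 2 V/v, 1 v/v
Phenotype counts: 3 solid, 1 unmarked
unmarked: 1 out of 4 → fraction 1/4
Expected count = 1/4 × 212 = 53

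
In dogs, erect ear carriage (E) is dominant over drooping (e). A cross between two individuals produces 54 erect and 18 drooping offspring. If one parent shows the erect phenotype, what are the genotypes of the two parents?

Observed offspring: 54 erect, 18 drooping
The observed ratio simplifies to 3:1. Drooping (ee) offspring appear, so each parent must contribute one e allele. The parent stated to show erect carries E, so it is Ee. The other parent is then either Ee or ee: Ee × ee would give a 1:1 split, whereas Ee × Ee gives 3:1 — matching the data. So both parents are heterozygous (Ee × Ee).
Parent genotypes: Ee × Ee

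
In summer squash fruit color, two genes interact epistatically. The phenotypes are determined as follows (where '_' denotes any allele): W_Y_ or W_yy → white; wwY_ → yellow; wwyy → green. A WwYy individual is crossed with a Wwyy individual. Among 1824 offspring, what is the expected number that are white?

Cross: WwYy × Wwyy — consider each gene separately:
W gene: Ww × Ww → 1 WW, 2 Ww, 1 ww → 3 W_ : 1 ww (out of 4)
Y gene: Yy × yy → 2 Yy, 2 yy → 2 Y_ : 2 yy (out of 4)
Genotype classes (out of 4 × 4 = 16): W_Y_ = 3×2 = 6; W_yy = 3×2 = 6; wwY_ = 1×2 = 2; wwyy = 1×2 = 2
Apply the phenotype rules: W_Y_ (6) + W_yy (6) → white; wwY_ (2) → yellow; wwyy (2) → green
Phenotype counts (out of 16): 12 white, 2 yellow, 2 green
white: 12 out of 16 → fraction 3/4
Expected count = 3/4 × 1824 = 1368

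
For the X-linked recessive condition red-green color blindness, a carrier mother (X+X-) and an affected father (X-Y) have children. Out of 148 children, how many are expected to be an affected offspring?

Cross: X+X- × X-Y
Offspring: 1 X+X-, 1 X+Y, 1 X-X-, 1 X-Y
Probability of an affected offspring: 2/4 = 1/2
Expected count = 1/2 × 148 = 74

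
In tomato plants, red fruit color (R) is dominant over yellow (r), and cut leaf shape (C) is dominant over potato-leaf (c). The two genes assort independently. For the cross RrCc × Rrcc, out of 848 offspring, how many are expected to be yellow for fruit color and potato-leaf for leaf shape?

Dihybrid cross RrCc × Rrcc — consider each gene separately:
fruit color: Rr × Rr → 1 RR, 2 Rr, 1 rr → 3 R_ : 1 rr (out of 4)
leaf shape: Cc × cc → 2 Cc, 2 cc → 2 C_ : 2 cc (out of 4)
Looking for: yellow (rr) and potato-leaf (cc)
P(yellow) = 1/4, P(potato-leaf) = 2/4
P(both) = 1/4 × 2/4 = 2/16 = 1/8
Expected count = 1/8 × 848 = 106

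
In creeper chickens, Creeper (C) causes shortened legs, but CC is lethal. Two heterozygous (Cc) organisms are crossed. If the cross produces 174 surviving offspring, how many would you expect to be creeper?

Cross: Cc × Cc
Punnett square offspring (before lethality): 1 CC, 2 Cc, 1 cc
The CC genotype is lethal (embryos die); surviving offspring: 2 Cc, 1 cc
creeper: 2 out of 3 → fraction 2/3
Expected count = 2/3 × 174 = 116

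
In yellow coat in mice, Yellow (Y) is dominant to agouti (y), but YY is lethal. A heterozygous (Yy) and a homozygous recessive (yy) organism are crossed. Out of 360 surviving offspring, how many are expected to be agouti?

Cross: Yy × yy
Punnett square offspring (before lethality): 2 Yy, 2 yy
No YY offspring are produced in this cross.
agouti: 2 out of 4 → fraction 1/2
Expected count = 1/2 × 360 = 180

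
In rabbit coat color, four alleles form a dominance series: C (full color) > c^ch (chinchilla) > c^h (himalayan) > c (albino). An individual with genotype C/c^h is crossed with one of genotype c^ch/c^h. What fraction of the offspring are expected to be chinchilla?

Cross: C/c^h × c^ch/c^h
Allele dominance: C > c^ch > c^h > c
Offspring genotypes: 1 C/c^ch, 1 C/c^h, 1 c^ch/c^h, 1 c^h/c^h
Phenotype counts: 2 full color, 1 chinchilla, 1 himalayan
chinchilla: 1 out of 4
Probability: 1/4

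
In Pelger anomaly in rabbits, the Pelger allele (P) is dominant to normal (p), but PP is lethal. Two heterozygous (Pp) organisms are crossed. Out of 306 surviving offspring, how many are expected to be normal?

Cross: Pp × Pp
Punnett square offspring (before lethality): 1 PP, 2 Pp, 1 pp
The PP genotype is lethal (embryos die); surviving offspring: 2 Pp, 1 pp
normal: 1 out of 3 → fraction 1/3
Expected count = 1/3 × 306 = 102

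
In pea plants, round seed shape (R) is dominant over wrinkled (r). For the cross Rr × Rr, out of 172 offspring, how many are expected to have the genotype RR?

Punnett square for Rr × Rr:
Offspring genotypes: 1 RR, 2 Rr, 1 rr
Total offspring: 4
Count with target: 1
Probability: 1/4
Expected count = 1/4 × 172 = 43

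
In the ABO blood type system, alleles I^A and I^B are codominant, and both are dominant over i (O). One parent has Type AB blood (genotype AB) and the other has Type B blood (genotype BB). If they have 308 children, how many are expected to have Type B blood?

Cross: AB × BB
Possible offspring genotypes: 2 AB, 2 BB
Blood type counts: 2 Type AB, 2 Type B
Probability of Type B: 2/4 = 1/2
Expected count = 1/2 × 308 = 154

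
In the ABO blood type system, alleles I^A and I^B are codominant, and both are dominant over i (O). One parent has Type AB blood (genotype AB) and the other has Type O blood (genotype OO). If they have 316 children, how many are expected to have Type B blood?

Cross: AB × OO
Possible offspring genotypes: 2 AO, 2 BO
Blood type counts: 2 Type A, 2 Type B
Probability of Type B: 2/4 = 1/2
Expected count = 1/2 × 316 = 158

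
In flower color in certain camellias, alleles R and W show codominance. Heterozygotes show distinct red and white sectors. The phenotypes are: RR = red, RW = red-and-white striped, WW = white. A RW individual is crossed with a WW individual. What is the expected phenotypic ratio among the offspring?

Punnett square for RW × WW:
Offspring genotypes: 2 RW, 2 WW
Phenotype counts: 2 red-and-white striped, 2 white
Ratio: 1 red-and-white striped : 1 white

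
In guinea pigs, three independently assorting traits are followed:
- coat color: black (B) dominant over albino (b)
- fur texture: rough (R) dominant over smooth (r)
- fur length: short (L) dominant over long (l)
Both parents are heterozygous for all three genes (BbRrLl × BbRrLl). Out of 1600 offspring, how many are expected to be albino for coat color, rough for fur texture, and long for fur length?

Trihybrid cross: BbRrLl × BbRrLl
Each trait segregates independently with a 3:1 phenotypic ratio, so each gene contributes 3/4 (dominant) or 1/4 (recessive).
Target: albino (coat color), rough (fur texture), long (fur length)
Probability = product of independent per-trait probabilities
= 1/4 × 3/4 × 1/4 = 3/64
Expected count = 3/64 × 1600 = 75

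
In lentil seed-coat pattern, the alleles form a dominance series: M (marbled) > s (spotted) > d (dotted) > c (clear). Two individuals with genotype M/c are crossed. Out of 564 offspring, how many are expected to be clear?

Cross: M/c × M/c
Allele dominance: M > s > d > c
Offspring genotypes: 1 M/M, 2 M/c, 1 c/c
Phenotype counts: 3 marbled, 1 clear
clear: 1 out of 4 → fraction 1/4
Expected count = 1/4 × 564 = 141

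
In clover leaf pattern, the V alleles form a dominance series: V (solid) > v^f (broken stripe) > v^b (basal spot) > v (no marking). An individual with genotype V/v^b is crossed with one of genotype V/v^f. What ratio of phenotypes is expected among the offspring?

Cross: V/v^b × V/v^f
Allele dominance: V > v^f > v^b > v
Offspring genotypes: 1 V/V, 1 V/v^f, 1 V/v^b, 1 v^f/v^b
Phenotype counts: 3 solid, 1 broken stripe
Ratio: 3 solid : 1 broken stripe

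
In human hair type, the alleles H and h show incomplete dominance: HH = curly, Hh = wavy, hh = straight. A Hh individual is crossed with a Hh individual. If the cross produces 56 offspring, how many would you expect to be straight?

Punnett square for Hh × Hh:
Offspring genotypes: 1 HH, 2 Hh, 1 hh
Phenotype counts: 1 curly, 2 wavy, 1 straight
straight: 1 out of 4 → fraction 1/4
Expected count = 1/4 × 56 = 14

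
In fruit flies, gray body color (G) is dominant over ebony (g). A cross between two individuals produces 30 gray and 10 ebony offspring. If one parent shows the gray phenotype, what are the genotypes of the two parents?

Observed offspring: 30 gray, 10 ebony
The observed ratio simplifies to 3:1. Ebony (gg) offspring appear, so each parent must contribute one g allele. The parent stated to show gray carries G, so it is Gg. The other parent is then either Gg or gg: Gg × gg would give a 1:1 split, whereas Gg × Gg gives 3:1 — matching the data. So both parents are heterozygous (Gg × Gg).
Parent genotypes: Gg × Gg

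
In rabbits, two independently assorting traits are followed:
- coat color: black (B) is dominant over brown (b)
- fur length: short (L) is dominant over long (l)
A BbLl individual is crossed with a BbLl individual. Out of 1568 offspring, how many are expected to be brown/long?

Dihybrid cross BbLl × BbLl — consider each gene separately:
coat color: Bb × Bb → 1 BB, 2 Bb, 1 bb → 3 B_ : 1 bb (out of 4)
fur length: Ll × Ll → 1 LL, 2 Ll, 1 ll → 3 L_ : 1 ll (out of 4)
Combine (counts out of 4 × 4 = 16): black/short (B_L_) = 3×3 = 9; black/long (B_ll) = 3×1 = 3; brown/short (bbL_) = 1×3 = 3; brown/long (bbll) = 1×1 = 1
Phenotype counts (out of 16): 9 black/short, 3 black/long, 3 brown/short, 1 brown/long
brown/long: 1 out of 16 → fraction 1/16
Expected count = 1/16 × 1568 = 98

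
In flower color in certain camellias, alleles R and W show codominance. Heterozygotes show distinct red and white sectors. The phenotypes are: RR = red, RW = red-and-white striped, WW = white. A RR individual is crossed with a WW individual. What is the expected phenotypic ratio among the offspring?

Punnett square for RR × WW:
Offspring genotypes: 4 RW
Phenotype counts: 4 red-and-white striped
Ratio: all red-and-white striped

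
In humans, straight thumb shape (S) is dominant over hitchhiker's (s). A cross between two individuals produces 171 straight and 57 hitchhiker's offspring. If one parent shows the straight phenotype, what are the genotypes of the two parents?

Observed offspring: 171 straight, 57 hitchhiker's
The observed ratio simplifies to 3:1. Hitchhiker's (ss) offspring appear, so each parent must contribute one s allele. The parent stated to show straight carries S, so it is Ss. The other parent is then either Ss or ss: Ss × ss would give a 1:1 split, whereas Ss × Ss gives 3:1 — matching the data. So both parents are heterozygous (Ss × Ss).
Parent genotypes: Ss × Ss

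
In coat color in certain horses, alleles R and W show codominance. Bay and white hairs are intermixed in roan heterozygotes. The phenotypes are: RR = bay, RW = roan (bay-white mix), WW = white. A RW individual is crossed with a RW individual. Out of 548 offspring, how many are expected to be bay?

Punnett square for RW × RW:
Offspring genotypes: 1 RR, 2 RW, 1 WW
Phenotype counts: 1 bay, 2 roan (bay-white mix), 1 white
bay: 1 out of 4 → fraction 1/4
Expected count = 1/4 × 548 = 137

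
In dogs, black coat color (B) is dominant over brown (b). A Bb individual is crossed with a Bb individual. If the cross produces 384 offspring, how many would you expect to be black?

Punnett square for Bb × Bb:
Offspring genotypes: 1 BB, 2 Bb, 1 bb
black: 3, brown: 1
black: 3 out of 4 → fraction 3/4
Expected count = 3/4 × 384 = 288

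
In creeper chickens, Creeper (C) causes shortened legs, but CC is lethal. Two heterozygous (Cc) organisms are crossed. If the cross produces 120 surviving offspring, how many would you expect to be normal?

Cross: Cc × Cc
Punnett square offspring (before lethality): 1 CC, 2 Cc, 1 cc
The CC genotype is lethal (embryos die); surviving offspring: 2 Cc, 1 cc
normal: 1 out of 3 → fraction 1/3
Expected count = 1/3 × 120 = 40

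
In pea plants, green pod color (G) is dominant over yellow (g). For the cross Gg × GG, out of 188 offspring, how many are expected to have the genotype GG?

Punnett square for Gg × GG:
Offspring genotypes: 2 GG, 2 Gg
Total offspring: 4
Count with target: 2
Probability: 2/4 = 1/2
Expected count = 1/2 × 188 = 94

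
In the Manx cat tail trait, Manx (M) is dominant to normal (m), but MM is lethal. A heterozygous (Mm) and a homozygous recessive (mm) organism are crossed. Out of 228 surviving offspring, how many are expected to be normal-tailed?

Cross: Mm × mm
Punnett square offspring (before lethality): 2 Mm, 2 mm
No MM offspring are produced in this cross.
normal-tailed: 2 out of 4 → fraction 1/2
Expected count = 1/2 × 228 = 114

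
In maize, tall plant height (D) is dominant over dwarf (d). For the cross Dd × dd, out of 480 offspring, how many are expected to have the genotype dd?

Punnett square for Dd × dd:
Offspring genotypes: 2 Dd, 2 dd
Total offspring: 4
Count with target: 2
Probability: 2/4 = 1/2
Expected count = 1/2 × 480 = 240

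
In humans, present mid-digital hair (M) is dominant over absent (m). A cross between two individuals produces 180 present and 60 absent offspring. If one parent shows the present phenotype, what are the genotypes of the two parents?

Observed offspring: 180 present, 60 absent
The observed ratio simplifies to 3:1. Absent (mm) offspring appear, so each parent must contribute one m allele. The parent stated to show present carries M, so it is Mm. The other parent is then either Mm or mm: Mm × mm would give a 1:1 split, whereas Mm × Mm gives 3:1 — matching the data. So both parents are heterozygous (Mm × Mm).
Parent genotypes: Mm × Mm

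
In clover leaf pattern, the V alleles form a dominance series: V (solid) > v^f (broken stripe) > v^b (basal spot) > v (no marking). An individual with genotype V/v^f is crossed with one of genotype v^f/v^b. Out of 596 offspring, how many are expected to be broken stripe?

Cross: V/v^f × v^f/v^b
Allele dominance: V > v^f > v^b > v
Offspring genotypes: 1 V/v^f, 1 V/v^b, 1 v^f/v^f, 1 v^f/v^b
Phenotype counts: 2 solid, 2 broken stripe
broken stripe: 2 out of 4 → fraction 1/2
Expected count = 1/2 × 596 = 298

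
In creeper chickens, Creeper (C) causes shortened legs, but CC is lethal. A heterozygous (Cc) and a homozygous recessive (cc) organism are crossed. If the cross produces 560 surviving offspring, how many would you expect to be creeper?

Cross: Cc × cc
Punnett square offspring (before lethality): 2 Cc, 2 cc
No CC offspring are produced in this cross.
creeper: 2 out of 4 → fraction 1/2
Expected count = 1/2 × 560 = 280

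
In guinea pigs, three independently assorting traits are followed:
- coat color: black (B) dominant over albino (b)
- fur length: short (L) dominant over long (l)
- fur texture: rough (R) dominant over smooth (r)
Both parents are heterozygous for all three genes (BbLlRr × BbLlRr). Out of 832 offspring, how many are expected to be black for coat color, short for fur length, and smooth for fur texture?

Trihybrid cross: BbLlRr × BbLlRr
Each trait segregates independently with a 3:1 phenotypic ratio, so each gene contributes 3/4 (dominant) or 1/4 (recessive).
Target: black (coat color), short (fur length), smooth (fur texture)
Probability = product of independent per-trait probabilities
= 3/4 × 3/4 × 1/4 = 9/64
Expected count = 9/64 × 832 = 117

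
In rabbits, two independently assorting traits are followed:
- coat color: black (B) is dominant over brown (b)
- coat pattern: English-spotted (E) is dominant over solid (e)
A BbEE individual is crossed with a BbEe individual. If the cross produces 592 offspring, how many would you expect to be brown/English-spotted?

Dihybrid cross BbEE × BbEe — consider each gene separately:
coat color: Bb × Bb → 1 BB, 2 Bb, 1 bb → 3 B_ : 1 bb (out of 4)
coat pattern: EE × Ee → 2 EE, 2 Ee → 4 E_ (out of 4)
Combine (counts out of 4 × 4 = 16): black/English-spotted (B_E_) = 3×4 = 12; brown/English-spotted (bbE_) = 1×4 = 4
Phenotype counts (out of 16): 12 black/English-spotted, 4 brown/English-spotted
brown/English-spotted: 4 out of 16 → fraction 1/4
Expected count = 1/4 × 592 = 148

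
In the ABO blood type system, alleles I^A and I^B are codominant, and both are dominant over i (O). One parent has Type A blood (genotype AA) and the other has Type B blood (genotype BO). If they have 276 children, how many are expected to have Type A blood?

Cross: AA × BO
Possible offspring genotypes: 2 AB, 2 AO
Blood type counts: 2 Type AB, 2 Type A
Probability of Type A: 2/4 = 1/2
Expected count = 1/2 × 276 = 138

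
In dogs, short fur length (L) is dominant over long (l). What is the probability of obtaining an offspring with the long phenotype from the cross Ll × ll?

Punnett square for Ll × ll:
Offspring genotypes: 2 Ll, 2 ll
Total offspring: 4
Count with target: 2
Probability: 2/4 = 1/2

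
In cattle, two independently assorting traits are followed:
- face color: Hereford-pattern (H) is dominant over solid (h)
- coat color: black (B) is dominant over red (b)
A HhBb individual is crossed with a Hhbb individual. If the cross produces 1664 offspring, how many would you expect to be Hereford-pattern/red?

Dihybrid cross HhBb × Hhbb — consider each gene separately:
face color: Hh × Hh → 1 HH, 2 Hh, 1 hh → 3 H_ : 1 hh (out of 4)
coat color: Bb × bb → 2 Bb, 2 bb → 2 B_ : 2 bb (out of 4)
Combine (counts out of 4 × 4 = 16): Hereford-pattern/black (H_B_) = 3×2 = 6; Hereford-pattern/red (H_bb) = 3×2 = 6; solid/black (hhB_) = 1×2 = 2; solid/red (hhbb) = 1×2 = 2
Phenotype counts (out of 16): 6 Hereford-pattern/black, 6 Hereford-pattern/red, 2 solid/black, 2 solid/red
Hereford-pattern/red: 6 out of 16 → fraction 3/8
Expected count = 3/8 × 1664 = 624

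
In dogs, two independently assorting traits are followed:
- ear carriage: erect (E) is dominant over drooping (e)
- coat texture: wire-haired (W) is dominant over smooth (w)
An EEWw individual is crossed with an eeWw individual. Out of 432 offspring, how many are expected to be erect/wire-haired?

Dihybrid cross EEWw × eeWw — consider each gene separately:
ear carriage: EE × ee → 4 Ee → 4 E_ (out of 4)
coat texture: Ww × Ww → 1 WW, 2 Ww, 1 ww → 3 W_ : 1 ww (out of 4)
Combine (counts out of 4 × 4 = 16): erect/wire-haired (E_W_) = 4×3 = 12; erect/smooth (E_ww) = 4×1 = 4
Phenotype counts (out of 16): 12 erect/wire-haired, 4 erect/smooth
erect/wire-haired: 12 out of 16 → fraction 3/4
Expected count = 3/4 × 432 = 324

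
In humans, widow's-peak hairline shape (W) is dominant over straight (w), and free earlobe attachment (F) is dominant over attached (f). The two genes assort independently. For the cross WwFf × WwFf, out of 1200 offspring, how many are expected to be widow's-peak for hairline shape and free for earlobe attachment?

Dihybrid cross WwFf × WwFf — consider each gene separately:
hairline shape: Ww × Ww → 1 WW, 2 Ww, 1 ww → 3 W_ : 1 ww (out of 4)
earlobe attachment: Ff × Ff → 1 FF, 2 Ff, 1 ff → 3 F_ : 1 ff (out of 4)
Looking for: widow's-peak (W_) and free (F_)
P(widow's-peak) = 3/4, P(free) = 3/4
P(both) = 3/4 × 3/4 = 9/16
Expected count = 9/16 × 1200 = 675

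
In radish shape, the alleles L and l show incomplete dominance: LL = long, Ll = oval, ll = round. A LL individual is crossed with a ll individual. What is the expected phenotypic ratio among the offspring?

Punnett square for LL × ll:
Offspring genotypes: 4 Ll
Phenotype counts: 4 oval
Ratio: all oval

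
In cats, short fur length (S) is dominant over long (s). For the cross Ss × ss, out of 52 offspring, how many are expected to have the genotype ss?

Punnett square for Ss × ss:
Offspring genotypes: 2 Ss, 2 ss
Total offspring: 4
Count with target: 2
Probability: 2/4 = 1/2
Expected count = 1/2 × 52 = 26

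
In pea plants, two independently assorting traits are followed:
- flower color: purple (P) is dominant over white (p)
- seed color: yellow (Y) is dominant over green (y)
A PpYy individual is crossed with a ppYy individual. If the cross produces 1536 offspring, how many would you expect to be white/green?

Dihybrid cross PpYy × ppYy — consider each gene separately:
flower color: Pp × pp → 2 Pp, 2 pp → 2 P_ : 2 pp (out of 4)
seed color: Yy × Yy → 1 YY, 2 Yy, 1 yy → 3 Y_ : 1 yy (out of 4)
Combine (counts out of 4 × 4 = 16): purple/yellow (P_Y_) = 2×3 = 6; purple/green (P_yy) = 2×1 = 2; white/yellow (ppY_) = 2×3 = 6; white/green (ppyy) = 2×1 = 2
Phenotype counts (out of 16): 6 purple/yellow, 2 purple/green, 6 white/yellow, 2 white/green
white/green: 2 out of 16 → fraction 1/8
Expected count = 1/8 × 1536 = 192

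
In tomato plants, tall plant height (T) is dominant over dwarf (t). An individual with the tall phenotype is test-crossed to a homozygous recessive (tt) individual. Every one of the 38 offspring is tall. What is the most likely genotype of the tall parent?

Test cross: ? × tt
All offspring are tall.
If the unknown parent were heterozygous (Tt), about half of 38 offspring would be dwarf; none are. The unknown parent is most likely homozygous dominant (TT).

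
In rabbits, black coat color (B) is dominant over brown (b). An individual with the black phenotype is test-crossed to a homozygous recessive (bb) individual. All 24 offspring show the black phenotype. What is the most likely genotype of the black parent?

Test cross: ? × bb
All offspring are black.
If the unknown parent were heterozygous (Bb), about half of 24 offspring would be brown; none are. The unknown parent is most likely homozygous dominant (BB).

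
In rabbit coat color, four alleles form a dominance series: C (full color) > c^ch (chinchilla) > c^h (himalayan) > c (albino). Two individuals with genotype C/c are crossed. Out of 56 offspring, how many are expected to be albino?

Cross: C/c × C/c
Allele dominance: C > c^ch > c^h > c
Offspring genotypes: 1 C/C, 2 C/c, 1 c/c
Phenotype counts: 3 full color, 1 albino
albino: 1 out of 4 → fraction 1/4
Expected count = 1/4 × 56 = 14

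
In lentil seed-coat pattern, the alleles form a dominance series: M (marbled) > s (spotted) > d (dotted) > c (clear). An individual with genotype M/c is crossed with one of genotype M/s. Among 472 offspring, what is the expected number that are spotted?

Cross: M/c × M/s
Allele dominance: M > s > d > c
Offspring genotypes: 1 M/M, 1 M/s, 1 M/c, 1 s/c
Phenotype counts: 3 marbled, 1 spotted
spotted: 1 out of 4 → fraction 1/4
Expected count = 1/4 × 472 = 118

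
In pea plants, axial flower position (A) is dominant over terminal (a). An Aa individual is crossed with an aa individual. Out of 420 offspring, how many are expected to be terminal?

Punnett square for Aa × aa:
Offspring genotypes: 2 Aa, 2 aa
axial: 2, terminal: 2
terminal: 2 out of 4 → fraction 1/2
Expected count = 1/2 × 420 = 210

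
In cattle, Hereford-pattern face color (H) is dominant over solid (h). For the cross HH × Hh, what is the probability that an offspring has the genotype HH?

Punnett square for HH × Hh:
Offspring genotypes: 2 HH, 2 Hh
Total offspring: 4
Count with target: 2
Probability: 2/4 = 1/2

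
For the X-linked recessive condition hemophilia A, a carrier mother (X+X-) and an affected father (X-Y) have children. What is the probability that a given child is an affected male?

Cross: X+X- × X-Y
Offspring: 1 X+X-, 1 X+Y, 1 X-X-, 1 X-Y
Probability of an affected male: 1/4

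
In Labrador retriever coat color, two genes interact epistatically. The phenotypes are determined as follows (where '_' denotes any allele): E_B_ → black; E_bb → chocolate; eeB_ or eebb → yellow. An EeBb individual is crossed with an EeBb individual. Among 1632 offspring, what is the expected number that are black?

Cross: EeBb × EeBb — consider each gene separately:
E gene: Ee × Ee → 1 EE, 2 Ee, 1 ee → 3 E_ : 1 ee (out of 4)
B gene: Bb × Bb → 1 BB, 2 Bb, 1 bb → 3 B_ : 1 bb (out of 4)
Genotype classes (out of 4 × 4 = 16): E_B_ = 3×3 = 9; E_bb = 3×1 = 3; eeB_ = 1×3 = 3; eebb = 1×1 = 1
Apply the phenotype rules: E_B_ (9) → black; E_bb (3) → chocolate; eeB_ (3) + eebb (1) → yellow
Phenotype counts (out of 16): 9 black, 3 chocolate, 4 yellow
black: 9 out of 16 → fraction 9/16
Expected count = 9/16 × 1632 = 918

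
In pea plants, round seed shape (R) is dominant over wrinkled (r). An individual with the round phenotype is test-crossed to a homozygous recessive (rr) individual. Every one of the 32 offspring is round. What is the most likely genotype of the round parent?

Test cross: ? × rr
All offspring are round.
If the unknown parent were heterozygous (Rr), about half of 32 offspring would be wrinkled; none are. The unknown parent is most likely homozygous dominant (RR).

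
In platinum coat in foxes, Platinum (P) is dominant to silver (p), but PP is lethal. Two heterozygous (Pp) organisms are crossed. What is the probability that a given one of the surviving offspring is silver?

Cross: Pp × Pp
Punnett square offspring (before lethality): 1 PP, 2 Pp, 1 pp
The PP genotype is lethal (embryos die); surviving offspring: 2 Pp, 1 pp
silver: 1 out of 3
Probability: 1/3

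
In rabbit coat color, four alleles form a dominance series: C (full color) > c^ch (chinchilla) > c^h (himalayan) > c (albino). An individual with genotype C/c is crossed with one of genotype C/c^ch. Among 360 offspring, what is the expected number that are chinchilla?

Cross: C/c × C/c^ch
Allele dominance: C > c^ch > c^h > c
Offspring genotypes: 1 C/C, 1 C/c^ch, 1 C/c, 1 c^ch/c
Phenotype counts: 3 full color, 1 chinchilla
chinchilla: 1 out of 4 → fraction 1/4
Expected count = 1/4 × 360 = 90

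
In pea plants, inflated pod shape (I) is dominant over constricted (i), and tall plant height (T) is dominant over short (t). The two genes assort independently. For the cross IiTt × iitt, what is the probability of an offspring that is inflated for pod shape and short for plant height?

Dihybrid cross IiTt × iitt — consider each gene separately:
pod shape: Ii × ii → 2 Ii, 2 ii → 2 I_ : 2 ii (out of 4)
plant height: Tt × tt → 2 Tt, 2 tt → 2 T_ : 2 tt (out of 4)
Looking for: inflated (I_) and short (tt)
P(inflated) = 2/4, P(short) = 2/4
P(both) = 2/4 × 2/4 = 4/16 = 1/4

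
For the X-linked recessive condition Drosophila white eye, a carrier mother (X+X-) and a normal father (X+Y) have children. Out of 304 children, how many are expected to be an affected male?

Cross: X+X- × X+Y
Offspring: 1 X+X+, 1 X+Y, 1 X+X-, 1 X-Y
Probability of an affected male: 1/4
Expected count = 1/4 × 304 = 76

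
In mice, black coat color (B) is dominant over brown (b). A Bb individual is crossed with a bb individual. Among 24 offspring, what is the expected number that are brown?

Punnett square for Bb × bb:
Offspring genotypes: 2 Bb, 2 bb
black: 2, brown: 2
brown: 2 out of 4 → fraction 1/2
Expected count = 1/2 × 24 = 12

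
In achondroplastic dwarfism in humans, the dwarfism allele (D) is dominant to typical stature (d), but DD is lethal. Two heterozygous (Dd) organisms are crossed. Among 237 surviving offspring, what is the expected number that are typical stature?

Cross: Dd × Dd
Punnett square offspring (before lethality): 1 DD, 2 Dd, 1 dd
The DD genotype is lethal (embryos die); surviving offspring: 2 Dd, 1 dd
typical stature: 1 out of 3 → fraction 1/3
Expected count = 1/3 × 237 = 79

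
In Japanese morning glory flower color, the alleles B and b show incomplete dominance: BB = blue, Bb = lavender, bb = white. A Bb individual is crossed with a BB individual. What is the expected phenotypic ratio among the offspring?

Punnett square for Bb × BB:
Offspring genotypes: 2 BB, 2 Bb
Phenotype counts: 2 blue, 2 lavender
Ratio: 1 blue : 1 lavender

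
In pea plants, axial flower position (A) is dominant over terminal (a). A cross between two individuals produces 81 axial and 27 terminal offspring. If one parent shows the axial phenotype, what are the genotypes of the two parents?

Observed offspring: 81 axial, 27 terminal
The observed ratio simplifies to 3:1. Terminal (aa) offspring appear, so each parent must contribute one a allele. The parent stated to show axial carries A, so it is Aa. The other parent is then either Aa or aa: Aa × aa would give a 1:1 split, whereas Aa × Aa gives 3:1 — matching the data. So both parents are heterozygous (Aa × Aa).
Parent genotypes: Aa × Aa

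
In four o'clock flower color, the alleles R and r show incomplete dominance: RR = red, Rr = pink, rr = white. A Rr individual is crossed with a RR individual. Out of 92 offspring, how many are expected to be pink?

Punnett square for Rr × RR:
Offspring genotypes: 2 RR, 2 Rr
Phenotype counts: 2 red, 2 pink
pink: 2 out of 4 → fraction 1/2
Expected count = 1/2 × 92 = 46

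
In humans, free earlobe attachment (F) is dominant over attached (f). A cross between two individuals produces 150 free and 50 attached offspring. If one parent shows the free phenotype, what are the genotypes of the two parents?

Observed offspring: 150 free, 50 attached
The observed ratio simplifies to 3:1. Attached (ff) offspring appear, so each parent must contribute one f allele. The parent stated to show free carries F, so it is Ff. The other parent is then either Ff or ff: Ff × ff would give a 1:1 split, whereas Ff × Ff gives 3:1 — matching the data. So both parents are heterozygous (Ff × Ff).
Parent genotypes: Ff × Ff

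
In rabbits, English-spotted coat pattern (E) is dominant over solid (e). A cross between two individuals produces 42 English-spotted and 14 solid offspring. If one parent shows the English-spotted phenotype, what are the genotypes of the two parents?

Observed offspring: 42 English-spotted, 14 solid
The observed ratio simplifies to 3:1. Solid (ee) offspring appear, so each parent must contribute one e allele. The parent stated to show English-spotted carries E, so it is Ee. The other parent is then either Ee or ee: Ee × ee would give a 1:1 split, whereas Ee × Ee gives 3:1 — matching the data. So both parents are heterozygous (Ee × Ee).
Parent genotypes: Ee × Ee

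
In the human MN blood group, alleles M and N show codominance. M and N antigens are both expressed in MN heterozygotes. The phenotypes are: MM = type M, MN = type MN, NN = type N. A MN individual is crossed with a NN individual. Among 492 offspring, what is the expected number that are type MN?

Punnett square for MN × NN:
Offspring genotypes: 2 MN, 2 NN
Phenotype counts: 2 type MN, 2 type N
type MN: 2 out of 4 → fraction 1/2
Expected count = 1/2 × 492 = 246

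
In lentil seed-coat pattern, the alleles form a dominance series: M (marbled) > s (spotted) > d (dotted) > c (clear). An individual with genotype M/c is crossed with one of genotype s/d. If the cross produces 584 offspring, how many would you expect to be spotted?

Cross: M/c × s/d
Allele dominance: M > s > d > c
Offspring genotypes: 1 M/s, 1 M/d, 1 s/c, 1 d/c
Phenotype counts: 2 marbled, 1 spotted, 1 dotted
spotted: 1 out of 4 → fraction 1/4
Expected count = 1/4 × 584 = 146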